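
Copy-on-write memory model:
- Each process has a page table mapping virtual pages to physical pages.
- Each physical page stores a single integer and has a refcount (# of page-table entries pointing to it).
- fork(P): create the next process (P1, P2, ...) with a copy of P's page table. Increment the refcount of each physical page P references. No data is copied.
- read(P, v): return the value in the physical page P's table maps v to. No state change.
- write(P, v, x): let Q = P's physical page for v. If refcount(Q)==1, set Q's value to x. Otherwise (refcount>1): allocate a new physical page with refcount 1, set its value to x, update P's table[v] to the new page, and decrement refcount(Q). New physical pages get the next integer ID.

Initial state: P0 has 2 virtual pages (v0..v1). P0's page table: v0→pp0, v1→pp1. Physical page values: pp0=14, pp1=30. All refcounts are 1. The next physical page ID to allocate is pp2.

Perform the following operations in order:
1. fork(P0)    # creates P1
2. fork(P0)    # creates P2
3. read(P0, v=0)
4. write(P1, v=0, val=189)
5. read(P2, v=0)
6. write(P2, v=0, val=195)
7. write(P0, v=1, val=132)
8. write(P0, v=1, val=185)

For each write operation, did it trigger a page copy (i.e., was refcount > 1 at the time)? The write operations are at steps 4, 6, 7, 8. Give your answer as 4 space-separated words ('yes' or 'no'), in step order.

Op 1: fork(P0) -> P1. 2 ppages; refcounts: pp0:2 pp1:2
Op 2: fork(P0) -> P2. 2 ppages; refcounts: pp0:3 pp1:3
Op 3: read(P0, v0) -> 14. No state change.
Op 4: write(P1, v0, 189). refcount(pp0)=3>1 -> COPY to pp2. 3 ppages; refcounts: pp0:2 pp1:3 pp2:1
Op 5: read(P2, v0) -> 14. No state change.
Op 6: write(P2, v0, 195). refcount(pp0)=2>1 -> COPY to pp3. 4 ppages; refcounts: pp0:1 pp1:3 pp2:1 pp3:1
Op 7: write(P0, v1, 132). refcount(pp1)=3>1 -> COPY to pp4. 5 ppages; refcounts: pp0:1 pp1:2 pp2:1 pp3:1 pp4:1
Op 8: write(P0, v1, 185). refcount(pp4)=1 -> write in place. 5 ppages; refcounts: pp0:1 pp1:2 pp2:1 pp3:1 pp4:1

yes yes yes no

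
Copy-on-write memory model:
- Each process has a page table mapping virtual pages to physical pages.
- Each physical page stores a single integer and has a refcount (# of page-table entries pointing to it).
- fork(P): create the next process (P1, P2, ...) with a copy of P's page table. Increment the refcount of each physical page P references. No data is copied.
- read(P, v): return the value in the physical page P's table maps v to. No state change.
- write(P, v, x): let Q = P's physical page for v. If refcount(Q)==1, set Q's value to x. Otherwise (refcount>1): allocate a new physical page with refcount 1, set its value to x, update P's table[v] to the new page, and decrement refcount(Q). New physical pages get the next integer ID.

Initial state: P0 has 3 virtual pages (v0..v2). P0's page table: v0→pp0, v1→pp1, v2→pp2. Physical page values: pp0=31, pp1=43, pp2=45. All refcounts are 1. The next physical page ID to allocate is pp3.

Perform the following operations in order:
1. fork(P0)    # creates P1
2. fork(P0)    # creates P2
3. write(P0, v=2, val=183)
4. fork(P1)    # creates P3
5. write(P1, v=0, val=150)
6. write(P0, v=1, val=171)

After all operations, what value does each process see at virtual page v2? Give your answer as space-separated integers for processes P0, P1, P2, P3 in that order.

Op 1: fork(P0) -> P1. 3 ppages; refcounts: pp0:2 pp1:2 pp2:2
Op 2: fork(P0) -> P2. 3 ppages; refcounts: pp0:3 pp1:3 pp2:3
Op 3: write(P0, v2, 183). refcount(pp2)=3>1 -> COPY to pp3. 4 ppages; refcounts: pp0:3 pp1:3 pp2:2 pp3:1
Op 4: fork(P1) -> P3. 4 ppages; refcounts: pp0:4 pp1:4 pp2:3 pp3:1
Op 5: write(P1, v0, 150). refcount(pp0)=4>1 -> COPY to pp4. 5 ppages; refcounts: pp0:3 pp1:4 pp2:3 pp3:1 pp4:1
Op 6: write(P0, v1, 171). refcount(pp1)=4>1 -> COPY to pp5. 6 ppages; refcounts: pp0:3 pp1:3 pp2:3 pp3:1 pp4:1 pp5:1
P0: v2 -> pp3 = 183
P1: v2 -> pp2 = 45
P2: v2 -> pp2 = 45
P3: v2 -> pp2 = 45

Answer: 183 45 45 45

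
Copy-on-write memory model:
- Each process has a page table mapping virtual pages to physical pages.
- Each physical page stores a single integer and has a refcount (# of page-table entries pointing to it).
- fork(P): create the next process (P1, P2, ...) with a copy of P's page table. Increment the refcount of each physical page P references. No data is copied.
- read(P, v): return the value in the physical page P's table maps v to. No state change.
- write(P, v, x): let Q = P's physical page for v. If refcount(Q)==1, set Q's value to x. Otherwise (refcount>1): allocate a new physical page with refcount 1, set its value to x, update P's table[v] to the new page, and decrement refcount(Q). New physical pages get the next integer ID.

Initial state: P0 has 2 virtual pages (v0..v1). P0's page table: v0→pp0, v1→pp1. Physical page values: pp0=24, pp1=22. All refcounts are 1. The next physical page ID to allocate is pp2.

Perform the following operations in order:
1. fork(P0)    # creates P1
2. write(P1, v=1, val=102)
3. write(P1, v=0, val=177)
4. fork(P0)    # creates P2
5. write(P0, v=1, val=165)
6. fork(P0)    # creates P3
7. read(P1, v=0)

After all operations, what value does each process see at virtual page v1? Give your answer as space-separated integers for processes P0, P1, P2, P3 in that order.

Answer: 165 102 22 165

Derivation:
Op 1: fork(P0) -> P1. 2 ppages; refcounts: pp0:2 pp1:2
Op 2: write(P1, v1, 102). refcount(pp1)=2>1 -> COPY to pp2. 3 ppages; refcounts: pp0:2 pp1:1 pp2:1
Op 3: write(P1, v0, 177). refcount(pp0)=2>1 -> COPY to pp3. 4 ppages; refcounts: pp0:1 pp1:1 pp2:1 pp3:1
Op 4: fork(P0) -> P2. 4 ppages; refcounts: pp0:2 pp1:2 pp2:1 pp3:1
Op 5: write(P0, v1, 165). refcount(pp1)=2>1 -> COPY to pp4. 5 ppages; refcounts: pp0:2 pp1:1 pp2:1 pp3:1 pp4:1
Op 6: fork(P0) -> P3. 5 ppages; refcounts: pp0:3 pp1:1 pp2:1 pp3:1 pp4:2
Op 7: read(P1, v0) -> 177. No state change.
P0: v1 -> pp4 = 165
P1: v1 -> pp2 = 102
P2: v1 -> pp1 = 22
P3: v1 -> pp4 = 165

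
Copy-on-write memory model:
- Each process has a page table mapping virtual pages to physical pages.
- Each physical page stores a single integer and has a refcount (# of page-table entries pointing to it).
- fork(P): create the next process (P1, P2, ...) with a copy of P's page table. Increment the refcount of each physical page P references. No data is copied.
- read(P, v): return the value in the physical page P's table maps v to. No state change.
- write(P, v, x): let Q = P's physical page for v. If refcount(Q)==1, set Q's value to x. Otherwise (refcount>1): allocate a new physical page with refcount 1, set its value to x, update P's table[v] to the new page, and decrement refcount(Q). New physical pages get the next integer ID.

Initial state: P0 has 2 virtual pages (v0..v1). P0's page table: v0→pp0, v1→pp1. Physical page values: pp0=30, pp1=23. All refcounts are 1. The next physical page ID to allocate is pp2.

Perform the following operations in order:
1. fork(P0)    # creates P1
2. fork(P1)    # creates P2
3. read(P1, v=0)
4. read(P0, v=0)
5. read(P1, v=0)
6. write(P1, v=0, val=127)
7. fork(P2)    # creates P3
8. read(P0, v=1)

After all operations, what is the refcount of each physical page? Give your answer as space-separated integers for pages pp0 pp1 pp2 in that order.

Op 1: fork(P0) -> P1. 2 ppages; refcounts: pp0:2 pp1:2
Op 2: fork(P1) -> P2. 2 ppages; refcounts: pp0:3 pp1:3
Op 3: read(P1, v0) -> 30. No state change.
Op 4: read(P0, v0) -> 30. No state change.
Op 5: read(P1, v0) -> 30. No state change.
Op 6: write(P1, v0, 127). refcount(pp0)=3>1 -> COPY to pp2. 3 ppages; refcounts: pp0:2 pp1:3 pp2:1
Op 7: fork(P2) -> P3. 3 ppages; refcounts: pp0:3 pp1:4 pp2:1
Op 8: read(P0, v1) -> 23. No state change.

Answer: 3 4 1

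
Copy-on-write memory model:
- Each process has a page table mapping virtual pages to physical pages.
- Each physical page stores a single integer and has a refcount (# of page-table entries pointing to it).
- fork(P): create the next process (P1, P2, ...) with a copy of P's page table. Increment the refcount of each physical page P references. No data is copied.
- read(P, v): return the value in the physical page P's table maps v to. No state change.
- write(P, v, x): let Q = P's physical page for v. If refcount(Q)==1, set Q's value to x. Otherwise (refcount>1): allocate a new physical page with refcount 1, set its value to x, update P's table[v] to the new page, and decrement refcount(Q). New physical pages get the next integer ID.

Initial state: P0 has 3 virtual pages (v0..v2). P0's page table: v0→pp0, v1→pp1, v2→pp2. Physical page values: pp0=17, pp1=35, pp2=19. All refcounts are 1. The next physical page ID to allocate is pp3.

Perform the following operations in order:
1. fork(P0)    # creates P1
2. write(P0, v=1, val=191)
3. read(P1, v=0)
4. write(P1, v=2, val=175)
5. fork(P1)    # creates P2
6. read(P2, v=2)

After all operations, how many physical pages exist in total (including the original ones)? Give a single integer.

Op 1: fork(P0) -> P1. 3 ppages; refcounts: pp0:2 pp1:2 pp2:2
Op 2: write(P0, v1, 191). refcount(pp1)=2>1 -> COPY to pp3. 4 ppages; refcounts: pp0:2 pp1:1 pp2:2 pp3:1
Op 3: read(P1, v0) -> 17. No state change.
Op 4: write(P1, v2, 175). refcount(pp2)=2>1 -> COPY to pp4. 5 ppages; refcounts: pp0:2 pp1:1 pp2:1 pp3:1 pp4:1
Op 5: fork(P1) -> P2. 5 ppages; refcounts: pp0:3 pp1:2 pp2:1 pp3:1 pp4:2
Op 6: read(P2, v2) -> 175. No state change.

Answer: 5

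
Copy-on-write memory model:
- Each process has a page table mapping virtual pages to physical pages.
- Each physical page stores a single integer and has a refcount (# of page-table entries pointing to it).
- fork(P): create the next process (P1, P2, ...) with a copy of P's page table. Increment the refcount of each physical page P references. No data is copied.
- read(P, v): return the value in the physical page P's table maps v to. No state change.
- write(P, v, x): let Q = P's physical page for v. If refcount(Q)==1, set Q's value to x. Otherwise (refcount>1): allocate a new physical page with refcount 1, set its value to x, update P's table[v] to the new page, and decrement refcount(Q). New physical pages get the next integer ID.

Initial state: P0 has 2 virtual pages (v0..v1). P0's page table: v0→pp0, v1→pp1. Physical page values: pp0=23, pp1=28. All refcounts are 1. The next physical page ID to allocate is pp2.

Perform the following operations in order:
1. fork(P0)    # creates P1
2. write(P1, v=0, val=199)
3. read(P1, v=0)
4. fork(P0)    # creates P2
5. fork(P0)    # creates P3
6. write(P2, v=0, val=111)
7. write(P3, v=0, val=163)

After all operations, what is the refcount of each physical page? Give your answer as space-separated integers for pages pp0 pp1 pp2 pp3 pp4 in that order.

Answer: 1 4 1 1 1

Derivation:
Op 1: fork(P0) -> P1. 2 ppages; refcounts: pp0:2 pp1:2
Op 2: write(P1, v0, 199). refcount(pp0)=2>1 -> COPY to pp2. 3 ppages; refcounts: pp0:1 pp1:2 pp2:1
Op 3: read(P1, v0) -> 199. No state change.
Op 4: fork(P0) -> P2. 3 ppages; refcounts: pp0:2 pp1:3 pp2:1
Op 5: fork(P0) -> P3. 3 ppages; refcounts: pp0:3 pp1:4 pp2:1
Op 6: write(P2, v0, 111). refcount(pp0)=3>1 -> COPY to pp3. 4 ppages; refcounts: pp0:2 pp1:4 pp2:1 pp3:1
Op 7: write(P3, v0, 163). refcount(pp0)=2>1 -> COPY to pp4. 5 ppages; refcounts: pp0:1 pp1:4 pp2:1 pp3:1 pp4:1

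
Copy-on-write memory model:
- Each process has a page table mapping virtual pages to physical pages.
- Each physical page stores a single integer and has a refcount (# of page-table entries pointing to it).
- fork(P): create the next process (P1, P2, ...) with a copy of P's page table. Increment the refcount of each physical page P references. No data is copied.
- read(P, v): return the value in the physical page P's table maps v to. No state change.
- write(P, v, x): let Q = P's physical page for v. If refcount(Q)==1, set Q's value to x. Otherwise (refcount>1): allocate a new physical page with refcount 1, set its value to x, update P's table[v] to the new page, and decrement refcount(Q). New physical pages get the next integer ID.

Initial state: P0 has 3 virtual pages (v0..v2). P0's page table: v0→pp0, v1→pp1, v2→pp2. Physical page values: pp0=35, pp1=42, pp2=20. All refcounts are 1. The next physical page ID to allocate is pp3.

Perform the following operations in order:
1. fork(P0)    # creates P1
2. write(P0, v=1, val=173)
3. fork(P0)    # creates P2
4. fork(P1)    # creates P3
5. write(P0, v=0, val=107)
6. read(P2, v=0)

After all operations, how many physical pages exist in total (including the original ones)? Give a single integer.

Op 1: fork(P0) -> P1. 3 ppages; refcounts: pp0:2 pp1:2 pp2:2
Op 2: write(P0, v1, 173). refcount(pp1)=2>1 -> COPY to pp3. 4 ppages; refcounts: pp0:2 pp1:1 pp2:2 pp3:1
Op 3: fork(P0) -> P2. 4 ppages; refcounts: pp0:3 pp1:1 pp2:3 pp3:2
Op 4: fork(P1) -> P3. 4 ppages; refcounts: pp0:4 pp1:2 pp2:4 pp3:2
Op 5: write(P0, v0, 107). refcount(pp0)=4>1 -> COPY to pp4. 5 ppages; refcounts: pp0:3 pp1:2 pp2:4 pp3:2 pp4:1
Op 6: read(P2, v0) -> 35. No state change.

Answer: 5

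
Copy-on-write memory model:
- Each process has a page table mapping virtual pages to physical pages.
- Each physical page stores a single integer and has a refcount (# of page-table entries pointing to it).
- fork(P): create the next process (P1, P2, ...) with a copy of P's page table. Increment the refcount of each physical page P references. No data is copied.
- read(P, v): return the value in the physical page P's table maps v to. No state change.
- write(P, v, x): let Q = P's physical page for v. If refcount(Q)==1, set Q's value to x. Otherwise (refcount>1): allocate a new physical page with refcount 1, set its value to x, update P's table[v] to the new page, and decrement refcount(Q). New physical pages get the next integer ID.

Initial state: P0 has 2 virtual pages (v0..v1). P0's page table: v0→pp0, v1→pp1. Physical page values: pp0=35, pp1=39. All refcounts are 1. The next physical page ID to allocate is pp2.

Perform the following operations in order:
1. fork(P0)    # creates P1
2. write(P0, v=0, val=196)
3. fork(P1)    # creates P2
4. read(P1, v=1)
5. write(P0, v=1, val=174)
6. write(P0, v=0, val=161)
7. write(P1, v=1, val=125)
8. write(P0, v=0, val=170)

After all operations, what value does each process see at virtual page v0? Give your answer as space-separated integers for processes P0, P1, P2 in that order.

Op 1: fork(P0) -> P1. 2 ppages; refcounts: pp0:2 pp1:2
Op 2: write(P0, v0, 196). refcount(pp0)=2>1 -> COPY to pp2. 3 ppages; refcounts: pp0:1 pp1:2 pp2:1
Op 3: fork(P1) -> P2. 3 ppages; refcounts: pp0:2 pp1:3 pp2:1
Op 4: read(P1, v1) -> 39. No state change.
Op 5: write(P0, v1, 174). refcount(pp1)=3>1 -> COPY to pp3. 4 ppages; refcounts: pp0:2 pp1:2 pp2:1 pp3:1
Op 6: write(P0, v0, 161). refcount(pp2)=1 -> write in place. 4 ppages; refcounts: pp0:2 pp1:2 pp2:1 pp3:1
Op 7: write(P1, v1, 125). refcount(pp1)=2>1 -> COPY to pp4. 5 ppages; refcounts: pp0:2 pp1:1 pp2:1 pp3:1 pp4:1
Op 8: write(P0, v0, 170). refcount(pp2)=1 -> write in place. 5 ppages; refcounts: pp0:2 pp1:1 pp2:1 pp3:1 pp4:1
P0: v0 -> pp2 = 170
P1: v0 -> pp0 = 35
P2: v0 -> pp0 = 35

Answer: 170 35 35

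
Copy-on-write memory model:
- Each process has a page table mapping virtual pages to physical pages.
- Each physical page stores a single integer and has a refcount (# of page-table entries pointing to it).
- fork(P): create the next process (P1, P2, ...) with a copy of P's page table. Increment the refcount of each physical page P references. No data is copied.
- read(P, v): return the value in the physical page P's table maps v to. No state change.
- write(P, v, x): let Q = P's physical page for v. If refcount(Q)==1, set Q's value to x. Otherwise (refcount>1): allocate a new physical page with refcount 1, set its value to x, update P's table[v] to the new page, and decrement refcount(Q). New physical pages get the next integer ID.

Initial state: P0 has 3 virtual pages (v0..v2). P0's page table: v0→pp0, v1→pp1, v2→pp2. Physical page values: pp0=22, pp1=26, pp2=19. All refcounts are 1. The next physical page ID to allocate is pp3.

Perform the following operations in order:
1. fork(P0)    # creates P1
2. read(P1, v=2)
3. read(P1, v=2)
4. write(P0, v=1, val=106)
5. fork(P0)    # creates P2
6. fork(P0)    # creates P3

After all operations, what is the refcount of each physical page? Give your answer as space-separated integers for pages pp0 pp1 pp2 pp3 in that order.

Answer: 4 1 4 3

Derivation:
Op 1: fork(P0) -> P1. 3 ppages; refcounts: pp0:2 pp1:2 pp2:2
Op 2: read(P1, v2) -> 19. No state change.
Op 3: read(P1, v2) -> 19. No state change.
Op 4: write(P0, v1, 106). refcount(pp1)=2>1 -> COPY to pp3. 4 ppages; refcounts: pp0:2 pp1:1 pp2:2 pp3:1
Op 5: fork(P0) -> P2. 4 ppages; refcounts: pp0:3 pp1:1 pp2:3 pp3:2
Op 6: fork(P0) -> P3. 4 ppages; refcounts: pp0:4 pp1:1 pp2:4 pp3:3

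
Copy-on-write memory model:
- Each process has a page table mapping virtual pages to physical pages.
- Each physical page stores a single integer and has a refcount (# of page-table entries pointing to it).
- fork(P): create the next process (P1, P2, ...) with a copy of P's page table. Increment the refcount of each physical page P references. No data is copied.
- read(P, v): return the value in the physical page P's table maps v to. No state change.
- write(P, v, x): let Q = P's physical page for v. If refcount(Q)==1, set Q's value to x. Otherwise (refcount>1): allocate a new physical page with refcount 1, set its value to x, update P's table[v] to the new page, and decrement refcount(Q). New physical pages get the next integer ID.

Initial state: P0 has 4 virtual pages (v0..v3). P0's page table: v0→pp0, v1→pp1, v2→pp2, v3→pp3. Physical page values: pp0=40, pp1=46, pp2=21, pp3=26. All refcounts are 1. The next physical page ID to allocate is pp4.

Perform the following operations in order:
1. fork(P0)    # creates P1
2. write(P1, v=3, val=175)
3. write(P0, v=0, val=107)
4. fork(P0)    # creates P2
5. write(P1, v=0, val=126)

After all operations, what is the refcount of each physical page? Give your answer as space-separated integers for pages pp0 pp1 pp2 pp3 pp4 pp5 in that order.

Op 1: fork(P0) -> P1. 4 ppages; refcounts: pp0:2 pp1:2 pp2:2 pp3:2
Op 2: write(P1, v3, 175). refcount(pp3)=2>1 -> COPY to pp4. 5 ppages; refcounts: pp0:2 pp1:2 pp2:2 pp3:1 pp4:1
Op 3: write(P0, v0, 107). refcount(pp0)=2>1 -> COPY to pp5. 6 ppages; refcounts: pp0:1 pp1:2 pp2:2 pp3:1 pp4:1 pp5:1
Op 4: fork(P0) -> P2. 6 ppages; refcounts: pp0:1 pp1:3 pp2:3 pp3:2 pp4:1 pp5:2
Op 5: write(P1, v0, 126). refcount(pp0)=1 -> write in place. 6 ppages; refcounts: pp0:1 pp1:3 pp2:3 pp3:2 pp4:1 pp5:2

Answer: 1 3 3 2 1 2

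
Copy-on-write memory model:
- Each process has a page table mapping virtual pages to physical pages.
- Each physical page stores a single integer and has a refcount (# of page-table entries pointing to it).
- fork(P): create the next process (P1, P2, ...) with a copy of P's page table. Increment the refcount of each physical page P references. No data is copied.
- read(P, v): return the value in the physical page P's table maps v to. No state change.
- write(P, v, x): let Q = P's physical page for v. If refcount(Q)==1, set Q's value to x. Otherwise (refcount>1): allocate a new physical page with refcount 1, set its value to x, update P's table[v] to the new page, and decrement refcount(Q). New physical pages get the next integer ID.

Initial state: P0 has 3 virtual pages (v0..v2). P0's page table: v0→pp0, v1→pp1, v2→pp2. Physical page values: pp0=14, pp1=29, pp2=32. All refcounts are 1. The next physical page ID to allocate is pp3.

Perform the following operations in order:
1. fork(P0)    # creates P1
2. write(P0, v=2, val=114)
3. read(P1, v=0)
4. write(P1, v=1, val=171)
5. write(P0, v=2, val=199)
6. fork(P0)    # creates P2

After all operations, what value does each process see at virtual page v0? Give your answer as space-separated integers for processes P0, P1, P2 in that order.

Answer: 14 14 14

Derivation:
Op 1: fork(P0) -> P1. 3 ppages; refcounts: pp0:2 pp1:2 pp2:2
Op 2: write(P0, v2, 114). refcount(pp2)=2>1 -> COPY to pp3. 4 ppages; refcounts: pp0:2 pp1:2 pp2:1 pp3:1
Op 3: read(P1, v0) -> 14. No state change.
Op 4: write(P1, v1, 171). refcount(pp1)=2>1 -> COPY to pp4. 5 ppages; refcounts: pp0:2 pp1:1 pp2:1 pp3:1 pp4:1
Op 5: write(P0, v2, 199). refcount(pp3)=1 -> write in place. 5 ppages; refcounts: pp0:2 pp1:1 pp2:1 pp3:1 pp4:1
Op 6: fork(P0) -> P2. 5 ppages; refcounts: pp0:3 pp1:2 pp2:1 pp3:2 pp4:1
P0: v0 -> pp0 = 14
P1: v0 -> pp0 = 14
P2: v0 -> pp0 = 14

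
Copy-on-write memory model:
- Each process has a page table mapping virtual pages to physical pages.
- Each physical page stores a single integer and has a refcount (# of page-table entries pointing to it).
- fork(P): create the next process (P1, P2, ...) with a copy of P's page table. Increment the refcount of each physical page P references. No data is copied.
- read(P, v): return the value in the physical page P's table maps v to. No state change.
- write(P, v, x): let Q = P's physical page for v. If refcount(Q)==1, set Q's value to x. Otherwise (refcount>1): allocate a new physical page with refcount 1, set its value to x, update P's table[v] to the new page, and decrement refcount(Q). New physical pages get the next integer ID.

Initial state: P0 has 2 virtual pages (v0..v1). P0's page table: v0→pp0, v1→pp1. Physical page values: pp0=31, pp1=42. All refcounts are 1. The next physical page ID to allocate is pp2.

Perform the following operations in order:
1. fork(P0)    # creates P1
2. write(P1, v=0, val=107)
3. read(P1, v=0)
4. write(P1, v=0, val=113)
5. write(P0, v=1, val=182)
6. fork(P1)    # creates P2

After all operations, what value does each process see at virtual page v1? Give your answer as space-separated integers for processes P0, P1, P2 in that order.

Answer: 182 42 42

Derivation:
Op 1: fork(P0) -> P1. 2 ppages; refcounts: pp0:2 pp1:2
Op 2: write(P1, v0, 107). refcount(pp0)=2>1 -> COPY to pp2. 3 ppages; refcounts: pp0:1 pp1:2 pp2:1
Op 3: read(P1, v0) -> 107. No state change.
Op 4: write(P1, v0, 113). refcount(pp2)=1 -> write in place. 3 ppages; refcounts: pp0:1 pp1:2 pp2:1
Op 5: write(P0, v1, 182). refcount(pp1)=2>1 -> COPY to pp3. 4 ppages; refcounts: pp0:1 pp1:1 pp2:1 pp3:1
Op 6: fork(P1) -> P2. 4 ppages; refcounts: pp0:1 pp1:2 pp2:2 pp3:1
P0: v1 -> pp3 = 182
P1: v1 -> pp1 = 42
P2: v1 -> pp1 = 42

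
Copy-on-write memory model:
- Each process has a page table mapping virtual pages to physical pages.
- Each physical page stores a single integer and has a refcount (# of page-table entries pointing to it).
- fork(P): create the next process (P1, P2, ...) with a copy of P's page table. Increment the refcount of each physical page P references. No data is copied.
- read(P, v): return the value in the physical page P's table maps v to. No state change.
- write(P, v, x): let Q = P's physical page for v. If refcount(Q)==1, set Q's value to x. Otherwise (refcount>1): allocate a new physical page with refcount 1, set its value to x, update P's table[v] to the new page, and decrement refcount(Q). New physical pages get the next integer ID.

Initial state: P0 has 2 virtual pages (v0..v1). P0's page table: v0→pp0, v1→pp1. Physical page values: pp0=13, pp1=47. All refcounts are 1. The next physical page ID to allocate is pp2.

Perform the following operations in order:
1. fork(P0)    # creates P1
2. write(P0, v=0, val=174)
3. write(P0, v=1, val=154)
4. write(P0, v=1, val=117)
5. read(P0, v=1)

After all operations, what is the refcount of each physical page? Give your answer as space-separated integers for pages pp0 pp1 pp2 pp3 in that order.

Answer: 1 1 1 1

Derivation:
Op 1: fork(P0) -> P1. 2 ppages; refcounts: pp0:2 pp1:2
Op 2: write(P0, v0, 174). refcount(pp0)=2>1 -> COPY to pp2. 3 ppages; refcounts: pp0:1 pp1:2 pp2:1
Op 3: write(P0, v1, 154). refcount(pp1)=2>1 -> COPY to pp3. 4 ppages; refcounts: pp0:1 pp1:1 pp2:1 pp3:1
Op 4: write(P0, v1, 117). refcount(pp3)=1 -> write in place. 4 ppages; refcounts: pp0:1 pp1:1 pp2:1 pp3:1
Op 5: read(P0, v1) -> 117. No state change.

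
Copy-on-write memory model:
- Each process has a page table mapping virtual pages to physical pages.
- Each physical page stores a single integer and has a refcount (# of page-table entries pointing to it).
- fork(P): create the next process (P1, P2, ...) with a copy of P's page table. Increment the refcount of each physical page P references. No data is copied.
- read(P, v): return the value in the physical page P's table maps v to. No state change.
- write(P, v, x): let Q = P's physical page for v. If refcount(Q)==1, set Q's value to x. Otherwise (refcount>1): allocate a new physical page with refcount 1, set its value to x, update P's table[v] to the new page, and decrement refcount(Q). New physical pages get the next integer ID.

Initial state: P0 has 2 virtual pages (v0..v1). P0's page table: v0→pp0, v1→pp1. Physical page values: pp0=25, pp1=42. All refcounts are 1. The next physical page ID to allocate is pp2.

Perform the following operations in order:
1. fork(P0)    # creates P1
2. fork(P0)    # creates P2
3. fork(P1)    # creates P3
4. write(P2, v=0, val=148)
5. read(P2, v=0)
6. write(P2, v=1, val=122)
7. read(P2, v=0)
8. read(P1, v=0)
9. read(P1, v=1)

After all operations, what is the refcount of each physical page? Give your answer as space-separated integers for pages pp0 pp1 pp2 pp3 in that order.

Answer: 3 3 1 1

Derivation:
Op 1: fork(P0) -> P1. 2 ppages; refcounts: pp0:2 pp1:2
Op 2: fork(P0) -> P2. 2 ppages; refcounts: pp0:3 pp1:3
Op 3: fork(P1) -> P3. 2 ppages; refcounts: pp0:4 pp1:4
Op 4: write(P2, v0, 148). refcount(pp0)=4>1 -> COPY to pp2. 3 ppages; refcounts: pp0:3 pp1:4 pp2:1
Op 5: read(P2, v0) -> 148. No state change.
Op 6: write(P2, v1, 122). refcount(pp1)=4>1 -> COPY to pp3. 4 ppages; refcounts: pp0:3 pp1:3 pp2:1 pp3:1
Op 7: read(P2, v0) -> 148. No state change.
Op 8: read(P1, v0) -> 25. No state change.
Op 9: read(P1, v1) -> 42. No state change.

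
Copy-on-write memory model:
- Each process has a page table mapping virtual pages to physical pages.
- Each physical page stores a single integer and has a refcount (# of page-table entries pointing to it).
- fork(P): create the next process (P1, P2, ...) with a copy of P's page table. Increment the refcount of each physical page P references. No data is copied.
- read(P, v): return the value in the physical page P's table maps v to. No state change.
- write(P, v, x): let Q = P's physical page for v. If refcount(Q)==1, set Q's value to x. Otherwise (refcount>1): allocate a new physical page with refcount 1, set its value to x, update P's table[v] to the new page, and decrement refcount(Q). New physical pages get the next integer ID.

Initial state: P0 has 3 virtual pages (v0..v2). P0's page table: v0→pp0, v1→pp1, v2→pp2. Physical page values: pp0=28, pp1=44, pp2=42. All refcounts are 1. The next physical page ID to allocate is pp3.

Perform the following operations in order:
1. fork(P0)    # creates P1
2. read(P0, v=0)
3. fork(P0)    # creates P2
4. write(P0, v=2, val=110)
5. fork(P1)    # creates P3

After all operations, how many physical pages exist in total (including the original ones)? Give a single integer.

Answer: 4

Derivation:
Op 1: fork(P0) -> P1. 3 ppages; refcounts: pp0:2 pp1:2 pp2:2
Op 2: read(P0, v0) -> 28. No state change.
Op 3: fork(P0) -> P2. 3 ppages; refcounts: pp0:3 pp1:3 pp2:3
Op 4: write(P0, v2, 110). refcount(pp2)=3>1 -> COPY to pp3. 4 ppages; refcounts: pp0:3 pp1:3 pp2:2 pp3:1
Op 5: fork(P1) -> P3. 4 ppages; refcounts: pp0:4 pp1:4 pp2:3 pp3:1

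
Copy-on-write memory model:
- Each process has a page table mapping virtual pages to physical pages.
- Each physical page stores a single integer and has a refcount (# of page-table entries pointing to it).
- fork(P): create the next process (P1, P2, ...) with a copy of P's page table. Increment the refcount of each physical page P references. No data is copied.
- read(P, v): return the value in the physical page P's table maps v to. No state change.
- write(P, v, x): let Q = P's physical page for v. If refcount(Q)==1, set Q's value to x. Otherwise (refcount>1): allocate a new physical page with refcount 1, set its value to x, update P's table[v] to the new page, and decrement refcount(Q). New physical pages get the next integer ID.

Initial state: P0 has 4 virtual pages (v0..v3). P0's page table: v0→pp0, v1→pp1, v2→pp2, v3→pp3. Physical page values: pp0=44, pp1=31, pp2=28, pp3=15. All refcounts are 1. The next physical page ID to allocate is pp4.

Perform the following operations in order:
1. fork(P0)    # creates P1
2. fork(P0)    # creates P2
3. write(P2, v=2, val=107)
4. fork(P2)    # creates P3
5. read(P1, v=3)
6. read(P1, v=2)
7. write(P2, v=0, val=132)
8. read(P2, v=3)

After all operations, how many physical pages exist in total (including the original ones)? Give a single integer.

Op 1: fork(P0) -> P1. 4 ppages; refcounts: pp0:2 pp1:2 pp2:2 pp3:2
Op 2: fork(P0) -> P2. 4 ppages; refcounts: pp0:3 pp1:3 pp2:3 pp3:3
Op 3: write(P2, v2, 107). refcount(pp2)=3>1 -> COPY to pp4. 5 ppages; refcounts: pp0:3 pp1:3 pp2:2 pp3:3 pp4:1
Op 4: fork(P2) -> P3. 5 ppages; refcounts: pp0:4 pp1:4 pp2:2 pp3:4 pp4:2
Op 5: read(P1, v3) -> 15. No state change.
Op 6: read(P1, v2) -> 28. No state change.
Op 7: write(P2, v0, 132). refcount(pp0)=4>1 -> COPY to pp5. 6 ppages; refcounts: pp0:3 pp1:4 pp2:2 pp3:4 pp4:2 pp5:1
Op 8: read(P2, v3) -> 15. No state change.

Answer: 6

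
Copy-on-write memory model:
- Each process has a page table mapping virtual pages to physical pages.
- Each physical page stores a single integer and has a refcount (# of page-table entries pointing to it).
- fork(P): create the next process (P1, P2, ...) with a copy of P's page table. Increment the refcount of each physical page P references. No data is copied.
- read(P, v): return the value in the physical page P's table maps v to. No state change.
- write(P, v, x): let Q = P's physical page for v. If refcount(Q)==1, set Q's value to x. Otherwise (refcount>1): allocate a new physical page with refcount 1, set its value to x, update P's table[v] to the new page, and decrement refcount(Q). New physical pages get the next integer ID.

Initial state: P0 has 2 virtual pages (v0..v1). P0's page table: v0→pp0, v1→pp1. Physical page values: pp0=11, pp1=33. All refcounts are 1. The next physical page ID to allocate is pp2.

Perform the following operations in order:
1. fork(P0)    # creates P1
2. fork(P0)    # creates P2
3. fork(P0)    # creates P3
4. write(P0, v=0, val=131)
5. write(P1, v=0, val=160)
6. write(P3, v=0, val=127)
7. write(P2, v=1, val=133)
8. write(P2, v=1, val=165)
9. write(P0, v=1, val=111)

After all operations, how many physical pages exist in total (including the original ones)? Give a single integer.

Op 1: fork(P0) -> P1. 2 ppages; refcounts: pp0:2 pp1:2
Op 2: fork(P0) -> P2. 2 ppages; refcounts: pp0:3 pp1:3
Op 3: fork(P0) -> P3. 2 ppages; refcounts: pp0:4 pp1:4
Op 4: write(P0, v0, 131). refcount(pp0)=4>1 -> COPY to pp2. 3 ppages; refcounts: pp0:3 pp1:4 pp2:1
Op 5: write(P1, v0, 160). refcount(pp0)=3>1 -> COPY to pp3. 4 ppages; refcounts: pp0:2 pp1:4 pp2:1 pp3:1
Op 6: write(P3, v0, 127). refcount(pp0)=2>1 -> COPY to pp4. 5 ppages; refcounts: pp0:1 pp1:4 pp2:1 pp3:1 pp4:1
Op 7: write(P2, v1, 133). refcount(pp1)=4>1 -> COPY to pp5. 6 ppages; refcounts: pp0:1 pp1:3 pp2:1 pp3:1 pp4:1 pp5:1
Op 8: write(P2, v1, 165). refcount(pp5)=1 -> write in place. 6 ppages; refcounts: pp0:1 pp1:3 pp2:1 pp3:1 pp4:1 pp5:1
Op 9: write(P0, v1, 111). refcount(pp1)=3>1 -> COPY to pp6. 7 ppages; refcounts: pp0:1 pp1:2 pp2:1 pp3:1 pp4:1 pp5:1 pp6:1

Answer: 7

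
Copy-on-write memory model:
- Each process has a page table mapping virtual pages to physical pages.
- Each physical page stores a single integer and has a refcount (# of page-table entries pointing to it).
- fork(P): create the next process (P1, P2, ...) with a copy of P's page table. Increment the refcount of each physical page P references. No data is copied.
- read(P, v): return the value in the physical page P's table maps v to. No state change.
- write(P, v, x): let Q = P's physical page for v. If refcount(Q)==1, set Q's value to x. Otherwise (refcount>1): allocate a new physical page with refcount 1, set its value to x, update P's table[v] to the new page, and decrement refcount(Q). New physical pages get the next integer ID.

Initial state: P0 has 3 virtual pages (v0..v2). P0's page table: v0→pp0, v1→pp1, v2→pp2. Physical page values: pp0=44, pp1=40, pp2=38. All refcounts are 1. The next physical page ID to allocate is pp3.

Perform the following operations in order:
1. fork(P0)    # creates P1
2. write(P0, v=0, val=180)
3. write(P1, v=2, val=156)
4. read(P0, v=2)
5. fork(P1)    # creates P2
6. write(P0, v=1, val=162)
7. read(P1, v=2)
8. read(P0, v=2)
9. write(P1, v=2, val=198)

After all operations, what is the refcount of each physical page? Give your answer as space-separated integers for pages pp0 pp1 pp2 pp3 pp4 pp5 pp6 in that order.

Op 1: fork(P0) -> P1. 3 ppages; refcounts: pp0:2 pp1:2 pp2:2
Op 2: write(P0, v0, 180). refcount(pp0)=2>1 -> COPY to pp3. 4 ppages; refcounts: pp0:1 pp1:2 pp2:2 pp3:1
Op 3: write(P1, v2, 156). refcount(pp2)=2>1 -> COPY to pp4. 5 ppages; refcounts: pp0:1 pp1:2 pp2:1 pp3:1 pp4:1
Op 4: read(P0, v2) -> 38. No state change.
Op 5: fork(P1) -> P2. 5 ppages; refcounts: pp0:2 pp1:3 pp2:1 pp3:1 pp4:2
Op 6: write(P0, v1, 162). refcount(pp1)=3>1 -> COPY to pp5. 6 ppages; refcounts: pp0:2 pp1:2 pp2:1 pp3:1 pp4:2 pp5:1
Op 7: read(P1, v2) -> 156. No state change.
Op 8: read(P0, v2) -> 38. No state change.
Op 9: write(P1, v2, 198). refcount(pp4)=2>1 -> COPY to pp6. 7 ppages; refcounts: pp0:2 pp1:2 pp2:1 pp3:1 pp4:1 pp5:1 pp6:1

Answer: 2 2 1 1 1 1 1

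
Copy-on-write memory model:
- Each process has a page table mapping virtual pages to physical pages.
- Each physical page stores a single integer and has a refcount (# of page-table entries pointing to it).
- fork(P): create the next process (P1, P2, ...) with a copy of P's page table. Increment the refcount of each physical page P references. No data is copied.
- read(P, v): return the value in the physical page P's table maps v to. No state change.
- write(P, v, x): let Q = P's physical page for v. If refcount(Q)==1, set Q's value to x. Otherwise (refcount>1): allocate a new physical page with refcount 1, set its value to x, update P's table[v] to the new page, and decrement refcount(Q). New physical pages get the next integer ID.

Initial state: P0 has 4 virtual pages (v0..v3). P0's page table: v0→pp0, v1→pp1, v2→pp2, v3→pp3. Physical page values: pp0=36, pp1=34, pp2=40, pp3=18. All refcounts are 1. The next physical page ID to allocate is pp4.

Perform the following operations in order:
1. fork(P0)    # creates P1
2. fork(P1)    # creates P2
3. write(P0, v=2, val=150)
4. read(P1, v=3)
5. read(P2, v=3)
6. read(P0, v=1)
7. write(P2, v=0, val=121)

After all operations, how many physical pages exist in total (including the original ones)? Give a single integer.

Op 1: fork(P0) -> P1. 4 ppages; refcounts: pp0:2 pp1:2 pp2:2 pp3:2
Op 2: fork(P1) -> P2. 4 ppages; refcounts: pp0:3 pp1:3 pp2:3 pp3:3
Op 3: write(P0, v2, 150). refcount(pp2)=3>1 -> COPY to pp4. 5 ppages; refcounts: pp0:3 pp1:3 pp2:2 pp3:3 pp4:1
Op 4: read(P1, v3) -> 18. No state change.
Op 5: read(P2, v3) -> 18. No state change.
Op 6: read(P0, v1) -> 34. No state change.
Op 7: write(P2, v0, 121). refcount(pp0)=3>1 -> COPY to pp5. 6 ppages; refcounts: pp0:2 pp1:3 pp2:2 pp3:3 pp4:1 pp5:1

Answer: 6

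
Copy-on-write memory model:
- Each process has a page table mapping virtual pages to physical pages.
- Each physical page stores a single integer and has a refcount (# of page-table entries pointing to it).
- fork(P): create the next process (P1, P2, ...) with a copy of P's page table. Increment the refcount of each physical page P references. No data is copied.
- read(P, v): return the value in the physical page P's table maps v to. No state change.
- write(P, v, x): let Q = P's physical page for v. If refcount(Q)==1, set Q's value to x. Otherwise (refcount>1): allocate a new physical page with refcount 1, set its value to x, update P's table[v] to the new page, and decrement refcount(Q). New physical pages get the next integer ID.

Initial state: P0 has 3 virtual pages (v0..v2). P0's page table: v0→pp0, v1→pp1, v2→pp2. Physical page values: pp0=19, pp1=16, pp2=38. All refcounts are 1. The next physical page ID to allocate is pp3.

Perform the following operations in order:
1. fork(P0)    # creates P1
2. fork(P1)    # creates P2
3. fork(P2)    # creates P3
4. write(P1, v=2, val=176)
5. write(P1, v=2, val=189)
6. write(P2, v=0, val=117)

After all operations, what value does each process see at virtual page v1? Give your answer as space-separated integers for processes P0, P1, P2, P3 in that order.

Op 1: fork(P0) -> P1. 3 ppages; refcounts: pp0:2 pp1:2 pp2:2
Op 2: fork(P1) -> P2. 3 ppages; refcounts: pp0:3 pp1:3 pp2:3
Op 3: fork(P2) -> P3. 3 ppages; refcounts: pp0:4 pp1:4 pp2:4
Op 4: write(P1, v2, 176). refcount(pp2)=4>1 -> COPY to pp3. 4 ppages; refcounts: pp0:4 pp1:4 pp2:3 pp3:1
Op 5: write(P1, v2, 189). refcount(pp3)=1 -> write in place. 4 ppages; refcounts: pp0:4 pp1:4 pp2:3 pp3:1
Op 6: write(P2, v0, 117). refcount(pp0)=4>1 -> COPY to pp4. 5 ppages; refcounts: pp0:3 pp1:4 pp2:3 pp3:1 pp4:1
P0: v1 -> pp1 = 16
P1: v1 -> pp1 = 16
P2: v1 -> pp1 = 16
P3: v1 -> pp1 = 16

Answer: 16 16 16 16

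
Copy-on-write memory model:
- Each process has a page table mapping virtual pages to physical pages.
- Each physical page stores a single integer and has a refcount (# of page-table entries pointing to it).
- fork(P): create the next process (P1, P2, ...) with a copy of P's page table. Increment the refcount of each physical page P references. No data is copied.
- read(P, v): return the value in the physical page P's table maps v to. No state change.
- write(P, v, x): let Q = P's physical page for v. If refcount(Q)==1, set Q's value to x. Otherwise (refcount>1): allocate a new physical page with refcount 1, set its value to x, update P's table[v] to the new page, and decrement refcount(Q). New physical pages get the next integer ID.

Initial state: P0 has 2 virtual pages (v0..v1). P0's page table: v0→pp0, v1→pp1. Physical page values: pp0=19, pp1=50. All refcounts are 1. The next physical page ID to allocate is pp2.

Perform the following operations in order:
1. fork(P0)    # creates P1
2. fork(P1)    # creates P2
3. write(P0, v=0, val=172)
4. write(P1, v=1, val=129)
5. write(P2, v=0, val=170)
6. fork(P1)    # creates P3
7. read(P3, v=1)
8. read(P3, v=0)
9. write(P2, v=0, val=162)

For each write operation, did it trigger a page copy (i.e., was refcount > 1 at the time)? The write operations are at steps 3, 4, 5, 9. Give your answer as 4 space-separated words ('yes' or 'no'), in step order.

Op 1: fork(P0) -> P1. 2 ppages; refcounts: pp0:2 pp1:2
Op 2: fork(P1) -> P2. 2 ppages; refcounts: pp0:3 pp1:3
Op 3: write(P0, v0, 172). refcount(pp0)=3>1 -> COPY to pp2. 3 ppages; refcounts: pp0:2 pp1:3 pp2:1
Op 4: write(P1, v1, 129). refcount(pp1)=3>1 -> COPY to pp3. 4 ppages; refcounts: pp0:2 pp1:2 pp2:1 pp3:1
Op 5: write(P2, v0, 170). refcount(pp0)=2>1 -> COPY to pp4. 5 ppages; refcounts: pp0:1 pp1:2 pp2:1 pp3:1 pp4:1
Op 6: fork(P1) -> P3. 5 ppages; refcounts: pp0:2 pp1:2 pp2:1 pp3:2 pp4:1
Op 7: read(P3, v1) -> 129. No state change.
Op 8: read(P3, v0) -> 19. No state change.
Op 9: write(P2, v0, 162). refcount(pp4)=1 -> write in place. 5 ppages; refcounts: pp0:2 pp1:2 pp2:1 pp3:2 pp4:1

yes yes yes no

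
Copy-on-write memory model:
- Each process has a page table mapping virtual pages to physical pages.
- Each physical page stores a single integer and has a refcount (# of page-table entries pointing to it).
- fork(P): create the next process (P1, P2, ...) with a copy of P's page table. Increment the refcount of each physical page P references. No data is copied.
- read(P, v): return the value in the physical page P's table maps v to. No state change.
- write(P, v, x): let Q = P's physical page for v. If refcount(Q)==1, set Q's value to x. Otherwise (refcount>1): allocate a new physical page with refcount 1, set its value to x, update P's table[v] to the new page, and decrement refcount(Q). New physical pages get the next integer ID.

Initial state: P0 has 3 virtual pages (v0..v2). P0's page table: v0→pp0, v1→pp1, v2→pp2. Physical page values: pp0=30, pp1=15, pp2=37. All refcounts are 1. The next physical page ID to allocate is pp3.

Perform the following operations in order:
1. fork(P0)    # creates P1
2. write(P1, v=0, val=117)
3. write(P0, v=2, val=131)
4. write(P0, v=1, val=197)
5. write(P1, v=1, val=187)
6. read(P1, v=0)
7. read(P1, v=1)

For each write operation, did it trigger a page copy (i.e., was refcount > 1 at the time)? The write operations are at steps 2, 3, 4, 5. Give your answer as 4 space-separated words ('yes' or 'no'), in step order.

Op 1: fork(P0) -> P1. 3 ppages; refcounts: pp0:2 pp1:2 pp2:2
Op 2: write(P1, v0, 117). refcount(pp0)=2>1 -> COPY to pp3. 4 ppages; refcounts: pp0:1 pp1:2 pp2:2 pp3:1
Op 3: write(P0, v2, 131). refcount(pp2)=2>1 -> COPY to pp4. 5 ppages; refcounts: pp0:1 pp1:2 pp2:1 pp3:1 pp4:1
Op 4: write(P0, v1, 197). refcount(pp1)=2>1 -> COPY to pp5. 6 ppages; refcounts: pp0:1 pp1:1 pp2:1 pp3:1 pp4:1 pp5:1
Op 5: write(P1, v1, 187). refcount(pp1)=1 -> write in place. 6 ppages; refcounts: pp0:1 pp1:1 pp2:1 pp3:1 pp4:1 pp5:1
Op 6: read(P1, v0) -> 117. No state change.
Op 7: read(P1, v1) -> 187. No state change.

yes yes yes no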